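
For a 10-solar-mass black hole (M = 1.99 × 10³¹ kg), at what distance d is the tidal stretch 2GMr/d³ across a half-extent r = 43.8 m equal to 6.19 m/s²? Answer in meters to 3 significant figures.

2.66 × 10⁷ m

2GMr/d³ = a_tidal  ⇒  d = (2GMr / a_tidal)^(1/3)
d = (2 × 6.674×10⁻¹¹ × (1.99 × 10³¹) × (43.8) / (6.19))^(1/3)
  = 2.66 × 10⁷ m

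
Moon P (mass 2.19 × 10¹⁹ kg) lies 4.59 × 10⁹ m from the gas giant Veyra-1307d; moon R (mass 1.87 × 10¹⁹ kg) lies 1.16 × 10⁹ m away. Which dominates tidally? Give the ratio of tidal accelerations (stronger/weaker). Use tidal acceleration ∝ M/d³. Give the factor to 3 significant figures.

Compare M/d³ for the two perturbers:
Moon P: (2.19 × 10¹⁹) / (4.59 × 10⁹)³ = 2.265 × 10⁻¹⁰
Moon R: (1.87 × 10¹⁹) / (1.16 × 10⁹)³ = 1.198 × 10⁻⁸
Ratio (larger/smaller) = 52.9

Moon R, by a factor of ≈ 52.9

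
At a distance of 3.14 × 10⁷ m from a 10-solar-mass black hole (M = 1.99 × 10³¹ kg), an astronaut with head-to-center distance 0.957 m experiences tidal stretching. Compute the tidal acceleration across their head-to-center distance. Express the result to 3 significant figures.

8.21 × 10⁻² m/s²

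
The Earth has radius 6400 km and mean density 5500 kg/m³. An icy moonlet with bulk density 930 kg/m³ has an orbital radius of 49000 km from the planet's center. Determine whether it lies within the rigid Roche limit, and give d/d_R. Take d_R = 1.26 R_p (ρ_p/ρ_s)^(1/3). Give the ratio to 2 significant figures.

outside; d/d_R ≈ 3.4

d_R = 1.26 × (6400 km) × (5500/930)^(1/3) = 14580 km
d/d_R = (49000) / (14580) = 3.4
Since d/d_R > 1, the body is outside the Roche limit.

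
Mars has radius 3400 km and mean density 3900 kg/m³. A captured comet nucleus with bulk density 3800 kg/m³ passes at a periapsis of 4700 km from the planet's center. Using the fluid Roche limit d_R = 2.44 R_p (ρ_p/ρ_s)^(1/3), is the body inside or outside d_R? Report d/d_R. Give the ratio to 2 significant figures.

inside; d/d_R ≈ 0.56

d_R = 2.44 × (3400 km) × (3900/3800)^(1/3) = 8368 km
d/d_R = (4700) / (8368) = 0.56
Since d/d_R < 1, the body is inside the Roche limit.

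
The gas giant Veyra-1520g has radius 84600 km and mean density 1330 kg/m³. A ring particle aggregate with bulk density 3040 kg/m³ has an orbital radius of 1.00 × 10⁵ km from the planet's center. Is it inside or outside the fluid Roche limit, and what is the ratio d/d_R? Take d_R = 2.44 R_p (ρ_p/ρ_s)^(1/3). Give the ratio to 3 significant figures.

inside; d/d_R ≈ 0.638

d_R = 2.44 × (84600 km) × (1330/3040)^(1/3) = 1.567 × 10⁵ km
d/d_R = (1.00 × 10⁵) / (1.567 × 10⁵) = 0.638
Since d/d_R < 1, the body is inside the Roche limit.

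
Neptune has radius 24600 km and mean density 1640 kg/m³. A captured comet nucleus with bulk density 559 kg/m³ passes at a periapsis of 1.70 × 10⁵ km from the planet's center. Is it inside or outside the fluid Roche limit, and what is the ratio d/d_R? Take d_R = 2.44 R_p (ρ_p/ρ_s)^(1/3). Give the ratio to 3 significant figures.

d_R = 2.44 × (24600 km) × (1640/559)^(1/3) = 85930 km
d/d_R = (1.70 × 10⁵) / (85930) = 1.98
Since d/d_R > 1, the body is outside the Roche limit.

outside; d/d_R ≈ 1.98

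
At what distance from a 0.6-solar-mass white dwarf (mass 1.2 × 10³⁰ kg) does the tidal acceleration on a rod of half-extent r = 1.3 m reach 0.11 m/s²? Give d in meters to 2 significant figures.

2GMr/d³ = a_tidal  ⇒  d = (2GMr / a_tidal)^(1/3)
d = (2 × 6.674×10⁻¹¹ × (1.2 × 10³⁰) × (1.3) / (0.11))^(1/3)
  = 1.2 × 10⁷ m

1.2 × 10⁷ m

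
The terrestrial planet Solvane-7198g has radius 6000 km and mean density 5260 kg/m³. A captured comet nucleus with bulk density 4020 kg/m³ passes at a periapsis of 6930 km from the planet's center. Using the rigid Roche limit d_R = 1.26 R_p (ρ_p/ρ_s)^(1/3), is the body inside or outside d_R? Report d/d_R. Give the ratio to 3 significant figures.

inside; d/d_R ≈ 0.838

d_R = 1.26 × (6000 km) × (5260/4020)^(1/3) = 8269 km
d/d_R = (6930) / (8269) = 0.838
Since d/d_R < 1, the body is inside the Roche limit.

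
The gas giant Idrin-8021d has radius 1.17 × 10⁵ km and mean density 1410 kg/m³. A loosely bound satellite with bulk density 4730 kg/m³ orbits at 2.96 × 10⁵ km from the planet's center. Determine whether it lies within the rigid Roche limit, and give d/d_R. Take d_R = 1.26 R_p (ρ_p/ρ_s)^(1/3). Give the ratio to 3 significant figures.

outside; d/d_R ≈ 3.01

d_R = 1.26 × (1.17 × 10⁵ km) × (1410/4730)^(1/3) = 98480 km
d/d_R = (2.96 × 10⁵) / (98480) = 3.01
Since d/d_R > 1, the body is outside the Roche limit.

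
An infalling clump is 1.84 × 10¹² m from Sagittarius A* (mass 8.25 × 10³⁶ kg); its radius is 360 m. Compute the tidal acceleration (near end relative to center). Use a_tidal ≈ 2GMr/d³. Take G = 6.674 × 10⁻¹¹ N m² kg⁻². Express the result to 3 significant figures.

6.36 × 10⁻⁸ m/s²

The tidal stretch is the gradient of GM/d² times the body's extent r, hence the 1/d³ dependence.
a_tidal = 2GMr/d³
        = 2 × (6.674 × 10⁻¹¹) × (8.25 × 10³⁶) × (360) / (1.84 × 10¹²)³
        = 6.36 × 10⁻⁸ m/s²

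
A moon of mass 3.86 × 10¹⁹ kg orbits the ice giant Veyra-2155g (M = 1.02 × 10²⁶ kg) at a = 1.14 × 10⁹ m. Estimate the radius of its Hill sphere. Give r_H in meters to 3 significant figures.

5.72 × 10⁶ m

r_H ≈ a (m/3M)^(1/3)
    = (1.14 × 10⁹) × (3.86 × 10¹⁹ / (3 × 1.02 × 10²⁶))^(1/3)
    = 5.72 × 10⁶ m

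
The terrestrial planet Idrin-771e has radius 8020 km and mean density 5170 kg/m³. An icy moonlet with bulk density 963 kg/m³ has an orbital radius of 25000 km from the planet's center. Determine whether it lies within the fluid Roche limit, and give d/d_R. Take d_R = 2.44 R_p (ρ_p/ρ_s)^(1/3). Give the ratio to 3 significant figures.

d_R = 2.44 × (8020 km) × (5170/963)^(1/3) = 34270 km
d/d_R = (25000) / (34270) = 0.730
Since d/d_R < 1, the body is inside the Roche limit.

inside; d/d_R ≈ 0.730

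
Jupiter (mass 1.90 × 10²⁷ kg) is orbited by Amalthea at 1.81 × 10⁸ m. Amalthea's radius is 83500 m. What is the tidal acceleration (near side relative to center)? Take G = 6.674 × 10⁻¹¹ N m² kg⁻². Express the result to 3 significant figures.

3.57 × 10⁻³ m/s²

a_tidal = 2GMr/d³
        = 2 × (6.674 × 10⁻¹¹) × (1.90 × 10²⁷) × (83500) / (1.81 × 10⁸)³
        = 3.57 × 10⁻³ m/s²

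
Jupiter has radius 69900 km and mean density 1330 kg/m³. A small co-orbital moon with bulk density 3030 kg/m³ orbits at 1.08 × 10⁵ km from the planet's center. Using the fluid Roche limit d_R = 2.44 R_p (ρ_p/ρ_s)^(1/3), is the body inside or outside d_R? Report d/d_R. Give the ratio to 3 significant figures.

d_R = 2.44 × (69900 km) × (1330/3030)^(1/3) = 1.296 × 10⁵ km
d/d_R = (1.08 × 10⁵) / (1.296 × 10⁵) = 0.833
Since d/d_R < 1, the body is inside the Roche limit.

inside; d/d_R ≈ 0.833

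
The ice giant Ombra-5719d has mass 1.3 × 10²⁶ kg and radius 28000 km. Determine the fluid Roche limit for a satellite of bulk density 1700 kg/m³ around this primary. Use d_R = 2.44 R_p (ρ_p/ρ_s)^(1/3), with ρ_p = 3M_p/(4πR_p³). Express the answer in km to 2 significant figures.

64000 km

ρ_p = 3M_p/(4πR_p³) = 3 × (1.3 × 10²⁶) / (4π × (2.8 × 10⁷ m)³) = 1400 kg/m³
d_R = 2.44 × 28000 km × (1400/1700)^(1/3)
    = 64000 km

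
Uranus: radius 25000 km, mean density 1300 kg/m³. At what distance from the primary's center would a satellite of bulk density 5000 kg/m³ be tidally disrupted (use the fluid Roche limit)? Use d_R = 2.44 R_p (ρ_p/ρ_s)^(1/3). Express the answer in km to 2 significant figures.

d_R = 2.44 × 25000 km × (1300/5000)^(1/3)
    = 39000 km

39000 km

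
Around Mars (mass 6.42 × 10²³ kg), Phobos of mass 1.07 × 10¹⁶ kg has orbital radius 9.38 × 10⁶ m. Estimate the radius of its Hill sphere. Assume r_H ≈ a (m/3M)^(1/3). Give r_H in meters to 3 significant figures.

r_H ≈ a (m/3M)^(1/3)
    = (9.38 × 10⁶) × (1.07 × 10¹⁶ / (3 × 6.42 × 10²³))^(1/3)
    = 1.66 × 10⁴ m

1.66 × 10⁴ m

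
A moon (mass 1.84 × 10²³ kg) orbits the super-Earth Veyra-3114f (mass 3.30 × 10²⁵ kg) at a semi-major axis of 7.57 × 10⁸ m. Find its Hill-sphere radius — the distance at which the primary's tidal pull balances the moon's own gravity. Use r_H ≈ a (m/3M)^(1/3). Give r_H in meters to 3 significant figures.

r_H ≈ a (m/3M)^(1/3)
    = (7.57 × 10⁸) × (1.84 × 10²³ / (3 × 3.30 × 10²⁵))^(1/3)
    = 9.31 × 10⁷ m

9.31 × 10⁷ m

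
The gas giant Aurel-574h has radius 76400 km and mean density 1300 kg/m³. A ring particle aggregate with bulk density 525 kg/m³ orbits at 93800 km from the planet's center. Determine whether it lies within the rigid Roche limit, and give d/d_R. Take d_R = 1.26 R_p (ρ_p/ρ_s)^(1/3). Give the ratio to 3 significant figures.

d_R = 1.26 × (76400 km) × (1300/525)^(1/3) = 1.302 × 10⁵ km
d/d_R = (93800) / (1.302 × 10⁵) = 0.720
Since d/d_R < 1, the body is inside the Roche limit.

inside; d/d_R ≈ 0.720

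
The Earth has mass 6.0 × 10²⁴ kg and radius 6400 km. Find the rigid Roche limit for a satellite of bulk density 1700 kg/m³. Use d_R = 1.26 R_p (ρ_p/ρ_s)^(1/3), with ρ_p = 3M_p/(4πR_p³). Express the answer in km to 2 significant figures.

12000 km

ρ_p = 3M_p/(4πR_p³) = 3 × (6.0 × 10²⁴) / (4π × (6.4 × 10⁶ m)³) = 5500 kg/m³
d_R = 1.26 × 6400 km × (5500/1700)^(1/3)
    = 12000 km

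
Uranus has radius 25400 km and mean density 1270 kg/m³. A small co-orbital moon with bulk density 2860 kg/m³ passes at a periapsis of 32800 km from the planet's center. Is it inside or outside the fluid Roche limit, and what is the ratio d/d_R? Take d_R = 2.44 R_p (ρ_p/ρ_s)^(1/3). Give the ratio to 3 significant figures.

d_R = 2.44 × (25400 km) × (1270/2860)^(1/3) = 47280 km
d/d_R = (32800) / (47280) = 0.694
Since d/d_R < 1, the body is inside the Roche limit.

inside; d/d_R ≈ 0.694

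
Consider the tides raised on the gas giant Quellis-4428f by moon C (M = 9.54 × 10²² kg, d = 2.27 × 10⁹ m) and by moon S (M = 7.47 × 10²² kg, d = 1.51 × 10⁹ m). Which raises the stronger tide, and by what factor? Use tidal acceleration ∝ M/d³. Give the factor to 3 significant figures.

The tide-raising term goes as M/d³ (the gradient of a 1/d² field).
Moon C: (9.54 × 10²²) / (2.27 × 10⁹)³ = 8.156 × 10⁻⁶
Moon S: (7.47 × 10²²) / (1.51 × 10⁹)³ = 2.170 × 10⁻⁵
Ratio (larger/smaller) = 2.66

Moon S, by a factor of ≈ 2.66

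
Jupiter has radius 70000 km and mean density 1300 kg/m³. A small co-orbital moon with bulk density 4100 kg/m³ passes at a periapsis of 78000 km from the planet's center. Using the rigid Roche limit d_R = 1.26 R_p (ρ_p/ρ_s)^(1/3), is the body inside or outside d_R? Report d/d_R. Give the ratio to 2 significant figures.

outside; d/d_R ≈ 1.3

d_R = 1.26 × (70000 km) × (1300/4100)^(1/3) = 60140 km
d/d_R = (78000) / (60140) = 1.3
Since d/d_R > 1, the body is outside the Roche limit.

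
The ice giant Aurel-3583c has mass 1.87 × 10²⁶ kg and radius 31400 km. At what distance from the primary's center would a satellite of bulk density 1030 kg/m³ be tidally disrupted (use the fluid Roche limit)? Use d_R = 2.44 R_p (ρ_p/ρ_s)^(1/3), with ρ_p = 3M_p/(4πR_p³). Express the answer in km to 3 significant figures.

85700 km

ρ_p = 3M_p/(4πR_p³) = 3 × (1.87 × 10²⁶) / (4π × (3.14 × 10⁷ m)³) = 1440 kg/m³
d_R = 2.44 × 31400 km × (1440/1030)^(1/3)
    = 85700 km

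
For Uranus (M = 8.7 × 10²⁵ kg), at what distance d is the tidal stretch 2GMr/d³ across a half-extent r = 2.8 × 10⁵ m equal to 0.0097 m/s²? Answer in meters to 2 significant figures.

2GMr/d³ = a_tidal  ⇒  d = (2GMr / a_tidal)^(1/3)
d = (2 × 6.674×10⁻¹¹ × (8.7 × 10²⁵) × (2.8 × 10⁵) / (0.0097))^(1/3)
  = 6.9 × 10⁷ m

6.9 × 10⁷ m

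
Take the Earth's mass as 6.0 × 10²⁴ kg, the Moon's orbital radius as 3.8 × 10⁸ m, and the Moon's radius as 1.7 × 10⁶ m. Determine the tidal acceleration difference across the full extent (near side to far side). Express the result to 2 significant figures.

The field gradient is 2GM/d³; across the full diameter 2r the difference is 4GMr/d³.
Δg = 4GMr/d³
   = 4 × (6.674 × 10⁻¹¹) × (6.0 × 10²⁴) × (1.7 × 10⁶) / (3.8 × 10⁸)³
   = 5.0 × 10⁻⁵ m/s²

5.0 × 10⁻⁵ m/s²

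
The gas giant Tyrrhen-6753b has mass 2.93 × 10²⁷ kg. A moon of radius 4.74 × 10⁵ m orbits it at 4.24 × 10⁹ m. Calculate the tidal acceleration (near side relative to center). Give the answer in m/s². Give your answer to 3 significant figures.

a_tidal = 2GMr/d³
        = 2 × (6.674 × 10⁻¹¹) × (2.93 × 10²⁷) × (4.74 × 10⁵) / (4.24 × 10⁹)³
        = 2.43 × 10⁻⁶ m/s²

2.43 × 10⁻⁶ m/s²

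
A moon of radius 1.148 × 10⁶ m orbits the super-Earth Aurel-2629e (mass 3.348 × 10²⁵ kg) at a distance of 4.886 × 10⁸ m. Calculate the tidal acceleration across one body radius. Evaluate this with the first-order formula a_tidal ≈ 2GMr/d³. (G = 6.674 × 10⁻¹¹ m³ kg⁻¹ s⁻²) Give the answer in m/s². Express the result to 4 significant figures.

4.398 × 10⁻⁵ m/s²

The tidal stretch is the gradient of GM/d² times the body's extent r, hence the 1/d³ dependence.
Δg = 2GMr/d³
   = 2 × (6.674 × 10⁻¹¹) × (3.348 × 10²⁵) × (1.148 × 10⁶) / (4.886 × 10⁸)³
   = 4.398 × 10⁻⁵ m/s²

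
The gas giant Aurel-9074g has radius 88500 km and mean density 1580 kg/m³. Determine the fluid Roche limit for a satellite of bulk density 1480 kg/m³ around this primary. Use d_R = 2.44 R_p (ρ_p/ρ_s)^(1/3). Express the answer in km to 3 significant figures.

2.21 × 10⁵ km

d_R = 2.44 × 88500 km × (1580/1480)^(1/3)
    = 2.21 × 10⁵ km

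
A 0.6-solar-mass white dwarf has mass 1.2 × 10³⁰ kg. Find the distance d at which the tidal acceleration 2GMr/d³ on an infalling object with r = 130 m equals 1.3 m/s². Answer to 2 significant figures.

2GMr/d³ = a_tidal  ⇒  d = (2GMr / a_tidal)^(1/3)
d = (2 × 6.674×10⁻¹¹ × (1.2 × 10³⁰) × (130) / (1.3))^(1/3)
  = 2.5 × 10⁷ m

2.5 × 10⁷ m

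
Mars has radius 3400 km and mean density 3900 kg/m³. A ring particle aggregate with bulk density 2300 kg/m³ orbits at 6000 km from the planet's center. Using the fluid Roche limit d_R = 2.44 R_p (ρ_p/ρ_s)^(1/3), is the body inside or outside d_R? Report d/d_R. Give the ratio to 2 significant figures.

inside; d/d_R ≈ 0.61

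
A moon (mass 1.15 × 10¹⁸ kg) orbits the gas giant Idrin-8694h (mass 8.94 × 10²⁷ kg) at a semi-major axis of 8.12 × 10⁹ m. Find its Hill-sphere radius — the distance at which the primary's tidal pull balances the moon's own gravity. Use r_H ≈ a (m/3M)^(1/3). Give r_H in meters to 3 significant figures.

2.84 × 10⁶ m

r_H ≈ a (m/3M)^(1/3)
    = (8.12 × 10⁹) × (1.15 × 10¹⁸ / (3 × 8.94 × 10²⁷))^(1/3)
    = 2.84 × 10⁶ m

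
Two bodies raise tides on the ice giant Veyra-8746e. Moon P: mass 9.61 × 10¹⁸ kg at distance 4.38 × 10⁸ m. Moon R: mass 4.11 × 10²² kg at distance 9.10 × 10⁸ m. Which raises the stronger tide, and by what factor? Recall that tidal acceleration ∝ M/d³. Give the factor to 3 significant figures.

Moon R, by a factor of ≈ 477

Compare M/d³ for the two perturbers:
Moon P: (9.61 × 10¹⁸) / (4.38 × 10⁸)³ = 1.144 × 10⁻⁷
Moon R: (4.11 × 10²²) / (9.10 × 10⁸)³ = 5.454 × 10⁻⁵
Ratio (larger/smaller) = 477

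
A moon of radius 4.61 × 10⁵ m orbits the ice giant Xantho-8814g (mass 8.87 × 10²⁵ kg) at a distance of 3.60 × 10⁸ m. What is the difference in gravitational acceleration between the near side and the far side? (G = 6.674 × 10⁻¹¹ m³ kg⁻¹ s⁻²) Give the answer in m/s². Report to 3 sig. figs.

2.34 × 10⁻⁴ m/s²

Δa = 4GMr/d³
   = 4 × (6.674 × 10⁻¹¹) × (8.87 × 10²⁵) × (4.61 × 10⁵) / (3.60 × 10⁸)³
   = 2.34 × 10⁻⁴ m/s²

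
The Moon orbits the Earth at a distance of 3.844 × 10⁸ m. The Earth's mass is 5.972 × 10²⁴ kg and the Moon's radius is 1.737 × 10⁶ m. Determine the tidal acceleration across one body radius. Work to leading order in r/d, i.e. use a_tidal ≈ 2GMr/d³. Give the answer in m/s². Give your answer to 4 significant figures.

Δa = 2GMr/d³
   = 2 × (6.674 × 10⁻¹¹) × (5.972 × 10²⁴) × (1.737 × 10⁶) / (3.844 × 10⁸)³
   = 2.438 × 10⁻⁵ m/s²

2.438 × 10⁻⁵ m/s²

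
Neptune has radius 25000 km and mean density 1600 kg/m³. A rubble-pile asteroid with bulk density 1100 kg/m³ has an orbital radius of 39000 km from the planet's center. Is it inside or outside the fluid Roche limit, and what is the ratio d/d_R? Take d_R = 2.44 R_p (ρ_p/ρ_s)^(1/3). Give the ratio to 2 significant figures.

inside; d/d_R ≈ 0.56

d_R = 2.44 × (25000 km) × (1600/1100)^(1/3) = 69110 km
d/d_R = (39000) / (69110) = 0.56
Since d/d_R < 1, the body is inside the Roche limit.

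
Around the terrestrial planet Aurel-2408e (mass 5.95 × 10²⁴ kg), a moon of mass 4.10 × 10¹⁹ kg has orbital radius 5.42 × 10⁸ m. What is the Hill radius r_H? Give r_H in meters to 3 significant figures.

r_H ≈ a (m/3M)^(1/3)
    = (5.42 × 10⁸) × (4.10 × 10¹⁹ / (3 × 5.95 × 10²⁴))^(1/3)
    = 7.15 × 10⁶ m

7.15 × 10⁶ m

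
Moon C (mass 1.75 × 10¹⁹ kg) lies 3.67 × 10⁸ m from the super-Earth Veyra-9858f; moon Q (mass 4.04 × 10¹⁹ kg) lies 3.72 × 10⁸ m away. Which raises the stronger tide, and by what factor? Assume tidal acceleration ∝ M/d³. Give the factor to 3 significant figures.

Tidal acceleration ∝ M/d³, so compare M/d³ for each.
Moon C: (1.75 × 10¹⁹) / (3.67 × 10⁸)³ = 3.540 × 10⁻⁷
Moon Q: (4.04 × 10¹⁹) / (3.72 × 10⁸)³ = 7.848 × 10⁻⁷
Ratio (larger/smaller) = 2.22

Moon Q, by a factor of ≈ 2.22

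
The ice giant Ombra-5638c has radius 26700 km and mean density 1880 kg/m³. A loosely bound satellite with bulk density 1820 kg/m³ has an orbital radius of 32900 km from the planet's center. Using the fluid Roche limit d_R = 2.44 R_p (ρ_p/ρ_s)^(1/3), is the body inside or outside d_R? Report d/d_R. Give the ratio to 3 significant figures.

inside; d/d_R ≈ 0.500

d_R = 2.44 × (26700 km) × (1880/1820)^(1/3) = 65860 km
d/d_R = (32900) / (65860) = 0.500
Since d/d_R < 1, the body is inside the Roche limit.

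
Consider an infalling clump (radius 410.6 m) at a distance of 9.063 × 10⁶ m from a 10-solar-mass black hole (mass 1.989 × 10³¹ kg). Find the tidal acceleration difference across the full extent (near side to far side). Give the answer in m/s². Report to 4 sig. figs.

2.929 × 10³ m/s²

a_tidal = 4GMr/d³
        = 4 × (6.674 × 10⁻¹¹) × (1.989 × 10³¹) × (410.6) / (9.063 × 10⁶)³
        = 2.929 × 10³ m/s²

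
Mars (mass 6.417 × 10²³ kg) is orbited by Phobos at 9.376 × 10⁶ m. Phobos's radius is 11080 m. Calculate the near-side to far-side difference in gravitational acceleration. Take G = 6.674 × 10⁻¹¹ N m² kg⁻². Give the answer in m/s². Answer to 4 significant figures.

2.303 × 10⁻³ m/s²

Δg = 4GMr/d³
   = 4 × (6.674 × 10⁻¹¹) × (6.417 × 10²³) × (11080) / (9.376 × 10⁶)³
   = 2.303 × 10⁻³ m/s²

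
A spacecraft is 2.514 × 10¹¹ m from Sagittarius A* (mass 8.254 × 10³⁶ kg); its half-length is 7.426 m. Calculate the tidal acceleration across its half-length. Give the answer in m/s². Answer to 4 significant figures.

a_tidal = 2GMr/d³
        = 2 × (6.674 × 10⁻¹¹) × (8.254 × 10³⁶) × (7.426) / (2.514 × 10¹¹)³
        = 5.149 × 10⁻⁷ m/s²

5.149 × 10⁻⁷ m/s²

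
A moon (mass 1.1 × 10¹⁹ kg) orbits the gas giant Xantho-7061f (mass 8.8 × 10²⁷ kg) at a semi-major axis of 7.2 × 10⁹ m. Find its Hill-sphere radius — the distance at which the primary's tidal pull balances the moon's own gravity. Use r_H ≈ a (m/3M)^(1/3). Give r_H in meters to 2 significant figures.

r_H ≈ a (m/3M)^(1/3)
    = (7.2 × 10⁹) × (1.1 × 10¹⁹ / (3 × 8.8 × 10²⁷))^(1/3)
    = 5.4 × 10⁶ m

5.4 × 10⁶ m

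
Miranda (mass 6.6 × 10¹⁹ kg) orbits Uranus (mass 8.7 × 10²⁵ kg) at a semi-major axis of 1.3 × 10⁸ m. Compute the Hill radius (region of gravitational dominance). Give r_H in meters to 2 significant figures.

r_H ≈ a (m/3M)^(1/3)
    = (1.3 × 10⁸) × (6.6 × 10¹⁹ / (3 × 8.7 × 10²⁵))^(1/3)
    = 8.2 × 10⁵ m

8.2 × 10⁵ m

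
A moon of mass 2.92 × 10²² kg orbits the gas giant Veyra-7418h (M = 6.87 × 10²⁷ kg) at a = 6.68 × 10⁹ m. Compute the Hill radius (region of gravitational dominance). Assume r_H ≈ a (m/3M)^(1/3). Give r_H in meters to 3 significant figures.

7.50 × 10⁷ m

r_H ≈ a (m/3M)^(1/3)
    = (6.68 × 10⁹) × (2.92 × 10²² / (3 × 6.87 × 10²⁷))^(1/3)
    = 7.50 × 10⁷ m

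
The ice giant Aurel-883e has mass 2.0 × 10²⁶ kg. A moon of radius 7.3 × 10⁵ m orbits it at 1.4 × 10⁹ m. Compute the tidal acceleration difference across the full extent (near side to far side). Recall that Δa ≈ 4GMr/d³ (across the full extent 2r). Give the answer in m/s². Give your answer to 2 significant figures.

The field gradient is 2GM/d³; across the full diameter 2r the difference is 4GMr/d³.
Δa = 4GMr/d³
   = 4 × (6.674 × 10⁻¹¹) × (2.0 × 10²⁶) × (7.3 × 10⁵) / (1.4 × 10⁹)³
   = 1.4 × 10⁻⁵ m/s²

1.4 × 10⁻⁵ m/s²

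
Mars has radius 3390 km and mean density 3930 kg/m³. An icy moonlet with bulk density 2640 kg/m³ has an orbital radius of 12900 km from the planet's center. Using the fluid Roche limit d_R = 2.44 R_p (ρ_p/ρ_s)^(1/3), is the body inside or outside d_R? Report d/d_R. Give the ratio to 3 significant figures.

d_R = 2.44 × (3390 km) × (3930/2640)^(1/3) = 9445 km
d/d_R = (12900) / (9445) = 1.37
Since d/d_R > 1, the body is outside the Roche limit.

outside; d/d_R ≈ 1.37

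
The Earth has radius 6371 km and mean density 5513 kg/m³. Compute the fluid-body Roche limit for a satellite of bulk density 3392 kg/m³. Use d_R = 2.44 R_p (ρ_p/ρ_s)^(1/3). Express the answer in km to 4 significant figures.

18280 km

d_R = 2.44 × 6371 km × (5513/3392)^(1/3)
    = 18280 km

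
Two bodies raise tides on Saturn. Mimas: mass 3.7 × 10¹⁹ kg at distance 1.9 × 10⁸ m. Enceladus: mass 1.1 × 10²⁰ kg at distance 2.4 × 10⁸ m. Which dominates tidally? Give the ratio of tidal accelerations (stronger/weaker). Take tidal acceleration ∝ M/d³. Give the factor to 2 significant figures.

Enceladus, by a factor of ≈ 1.5

Tidal acceleration ∝ M/d³, so compare M/d³ for each.
Mimas: (3.7 × 10¹⁹) / (1.9 × 10⁸)³ = 5.394 × 10⁻⁶
Enceladus: (1.1 × 10²⁰) / (2.4 × 10⁸)³ = 7.957 × 10⁻⁶
Ratio (larger/smaller) = 1.5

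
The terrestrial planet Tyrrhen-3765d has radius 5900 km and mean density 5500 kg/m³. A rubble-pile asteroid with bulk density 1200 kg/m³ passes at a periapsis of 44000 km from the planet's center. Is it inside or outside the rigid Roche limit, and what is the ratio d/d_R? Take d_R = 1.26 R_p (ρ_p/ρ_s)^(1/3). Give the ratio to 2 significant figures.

outside; d/d_R ≈ 3.6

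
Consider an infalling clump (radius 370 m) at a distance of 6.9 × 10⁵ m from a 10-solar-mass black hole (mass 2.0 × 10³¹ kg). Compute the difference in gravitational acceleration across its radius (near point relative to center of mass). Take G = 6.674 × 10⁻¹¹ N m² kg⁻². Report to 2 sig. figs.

3.0 × 10⁶ m/s²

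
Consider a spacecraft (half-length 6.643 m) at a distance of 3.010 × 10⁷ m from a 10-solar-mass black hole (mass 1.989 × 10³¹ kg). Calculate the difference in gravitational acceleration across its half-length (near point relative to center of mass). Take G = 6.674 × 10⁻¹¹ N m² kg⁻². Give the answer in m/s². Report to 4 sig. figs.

Δa = 2GMr/d³
   = 2 × (6.674 × 10⁻¹¹) × (1.989 × 10³¹) × (6.643) / (3.010 × 10⁷)³
   = 6.467 × 10⁻¹ m/s²

6.467 × 10⁻¹ m/s²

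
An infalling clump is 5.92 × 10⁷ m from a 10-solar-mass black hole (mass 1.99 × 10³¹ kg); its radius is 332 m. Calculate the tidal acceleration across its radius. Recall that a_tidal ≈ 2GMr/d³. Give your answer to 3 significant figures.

Since r ≪ d, expand the inverse-square field across one radius to get the leading 2GMr/d³ term.
Δg = 2GMr/d³
   = 2 × (6.674 × 10⁻¹¹) × (1.99 × 10³¹) × (332) / (5.92 × 10⁷)³
   = 4.25 m/s²

4.25 m/s²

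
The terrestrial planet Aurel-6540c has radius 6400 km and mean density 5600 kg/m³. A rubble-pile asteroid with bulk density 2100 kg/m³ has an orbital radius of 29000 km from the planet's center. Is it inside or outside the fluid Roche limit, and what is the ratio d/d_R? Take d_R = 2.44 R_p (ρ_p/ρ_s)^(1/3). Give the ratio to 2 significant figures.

outside; d/d_R ≈ 1.3

d_R = 2.44 × (6400 km) × (5600/2100)^(1/3) = 21660 km
d/d_R = (29000) / (21660) = 1.3
Since d/d_R > 1, the body is outside the Roche limit.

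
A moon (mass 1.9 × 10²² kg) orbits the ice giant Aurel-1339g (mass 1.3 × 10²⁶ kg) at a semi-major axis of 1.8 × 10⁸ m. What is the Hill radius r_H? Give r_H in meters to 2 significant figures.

6.6 × 10⁶ m

r_H ≈ a (m/3M)^(1/3)
    = (1.8 × 10⁸) × (1.9 × 10²² / (3 × 1.3 × 10²⁶))^(1/3)
    = 6.6 × 10⁶ m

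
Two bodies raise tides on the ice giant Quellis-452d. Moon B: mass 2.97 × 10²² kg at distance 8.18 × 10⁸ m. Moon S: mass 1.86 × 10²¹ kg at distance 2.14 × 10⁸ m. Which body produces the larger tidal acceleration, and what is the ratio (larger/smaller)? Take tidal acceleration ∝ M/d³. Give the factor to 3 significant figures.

Tidal acceleration ∝ M/d³, so compare M/d³ for each.
Moon B: (2.97 × 10²²) / (8.18 × 10⁸)³ = 5.426 × 10⁻⁵
Moon S: (1.86 × 10²¹) / (2.14 × 10⁸)³ = 1.898 × 10⁻⁴
Ratio (larger/smaller) = 3.50

Moon S, by a factor of ≈ 3.50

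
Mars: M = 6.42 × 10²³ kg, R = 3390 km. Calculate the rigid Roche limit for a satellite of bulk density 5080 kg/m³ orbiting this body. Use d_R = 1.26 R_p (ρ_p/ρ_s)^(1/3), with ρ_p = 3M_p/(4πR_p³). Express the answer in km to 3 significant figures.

ρ_p = 3M_p/(4πR_p³) = 3 × (6.42 × 10²³) / (4π × (3.39 × 10⁶ m)³) = 3930 kg/m³
d_R = 1.26 × 3390 km × (3930/5080)^(1/3)
    = 3920 km

3920 km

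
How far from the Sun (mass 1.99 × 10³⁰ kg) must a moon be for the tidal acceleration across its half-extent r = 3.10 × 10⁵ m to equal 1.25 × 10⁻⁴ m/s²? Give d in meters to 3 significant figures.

8.70 × 10⁹ m

2GMr/d³ = a_tidal  ⇒  d = (2GMr / a_tidal)^(1/3)
d = (2 × 6.674×10⁻¹¹ × (1.99 × 10³⁰) × (3.10 × 10⁵) / (1.25 × 10⁻⁴))^(1/3)
  = 8.70 × 10⁹ m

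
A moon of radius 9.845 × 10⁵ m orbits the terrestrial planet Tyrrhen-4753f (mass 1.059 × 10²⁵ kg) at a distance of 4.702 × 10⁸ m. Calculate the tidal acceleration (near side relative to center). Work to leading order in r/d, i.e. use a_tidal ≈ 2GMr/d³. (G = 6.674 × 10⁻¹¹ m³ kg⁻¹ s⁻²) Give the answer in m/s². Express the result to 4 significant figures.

1.339 × 10⁻⁵ m/s²

Differencing GM/(d−r)² and GM/d² to first order in r/d gives 2GMr/d³.
Δg = 2GMr/d³
   = 2 × (6.674 × 10⁻¹¹) × (1.059 × 10²⁵) × (9.845 × 10⁵) / (4.702 × 10⁸)³
   = 1.339 × 10⁻⁵ m/s²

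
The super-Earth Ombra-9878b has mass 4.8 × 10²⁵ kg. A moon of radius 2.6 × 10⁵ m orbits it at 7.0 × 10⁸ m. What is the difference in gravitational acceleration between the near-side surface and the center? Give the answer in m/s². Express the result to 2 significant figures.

a_tidal = 2GMr/d³
        = 2 × (6.674 × 10⁻¹¹) × (4.8 × 10²⁵) × (2.6 × 10⁵) / (7.0 × 10⁸)³
        = 4.9 × 10⁻⁶ m/s²

4.9 × 10⁻⁶ m/s²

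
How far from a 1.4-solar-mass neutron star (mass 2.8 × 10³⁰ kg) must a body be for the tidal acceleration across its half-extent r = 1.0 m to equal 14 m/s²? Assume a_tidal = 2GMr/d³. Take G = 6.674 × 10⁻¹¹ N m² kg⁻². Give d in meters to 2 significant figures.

2GMr/d³ = a_tidal  ⇒  d = (2GMr / a_tidal)^(1/3)
d = (2 × 6.674×10⁻¹¹ × (2.8 × 10³⁰) × (1.0) / (14))^(1/3)
  = 3.0 × 10⁶ m

3.0 × 10⁶ m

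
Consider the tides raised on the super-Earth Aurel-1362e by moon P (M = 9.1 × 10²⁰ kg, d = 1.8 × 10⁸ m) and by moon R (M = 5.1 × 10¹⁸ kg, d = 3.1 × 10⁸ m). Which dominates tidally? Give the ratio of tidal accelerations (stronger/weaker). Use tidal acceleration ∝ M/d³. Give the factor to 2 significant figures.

Moon P, by a factor of ≈ 910

The tide-raising term goes as M/d³ (the gradient of a 1/d² field).
Moon P: (9.1 × 10²⁰) / (1.8 × 10⁸)³ = 1.560 × 10⁻⁴
Moon R: (5.1 × 10¹⁸) / (3.1 × 10⁸)³ = 1.712 × 10⁻⁷
Ratio (larger/smaller) = 910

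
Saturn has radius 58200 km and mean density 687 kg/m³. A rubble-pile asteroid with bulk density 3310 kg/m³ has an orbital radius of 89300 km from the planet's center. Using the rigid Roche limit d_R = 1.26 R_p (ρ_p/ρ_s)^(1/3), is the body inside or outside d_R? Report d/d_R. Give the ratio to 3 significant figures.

d_R = 1.26 × (58200 km) × (687/3310)^(1/3) = 43420 km
d/d_R = (89300) / (43420) = 2.06
Since d/d_R > 1, the body is outside the Roche limit.

outside; d/d_R ≈ 2.06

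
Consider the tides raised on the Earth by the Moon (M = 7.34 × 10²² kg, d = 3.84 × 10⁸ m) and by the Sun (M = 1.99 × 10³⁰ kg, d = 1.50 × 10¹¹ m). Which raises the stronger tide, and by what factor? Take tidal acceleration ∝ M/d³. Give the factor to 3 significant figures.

The Moon, by a factor of ≈ 2.20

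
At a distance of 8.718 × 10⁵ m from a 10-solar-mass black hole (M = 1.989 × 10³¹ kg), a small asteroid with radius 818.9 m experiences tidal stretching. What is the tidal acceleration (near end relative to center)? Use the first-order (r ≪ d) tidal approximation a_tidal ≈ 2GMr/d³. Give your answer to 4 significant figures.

3.281 × 10⁶ m/s²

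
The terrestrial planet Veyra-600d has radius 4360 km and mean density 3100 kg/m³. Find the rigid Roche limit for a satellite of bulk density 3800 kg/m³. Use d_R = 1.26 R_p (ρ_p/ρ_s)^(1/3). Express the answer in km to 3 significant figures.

5130 km

d_R = 1.26 × 4360 km × (3100/3800)^(1/3)
    = 5130 km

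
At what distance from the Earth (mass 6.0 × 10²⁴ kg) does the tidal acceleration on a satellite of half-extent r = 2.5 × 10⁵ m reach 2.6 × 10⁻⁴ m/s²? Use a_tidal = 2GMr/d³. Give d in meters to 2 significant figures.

2GMr/d³ = a_tidal  ⇒  d = (2GMr / a_tidal)^(1/3)
d = (2 × 6.674×10⁻¹¹ × (6.0 × 10²⁴) × (2.5 × 10⁵) / (2.6 × 10⁻⁴))^(1/3)
  = 9.2 × 10⁷ m

9.2 × 10⁷ m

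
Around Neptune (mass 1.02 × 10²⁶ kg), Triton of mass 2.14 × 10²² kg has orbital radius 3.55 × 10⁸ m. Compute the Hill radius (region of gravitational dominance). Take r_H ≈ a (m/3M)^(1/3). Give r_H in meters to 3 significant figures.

1.46 × 10⁷ m

r_H ≈ a (m/3M)^(1/3)
    = (3.55 × 10⁸) × (2.14 × 10²² / (3 × 1.02 × 10²⁶))^(1/3)
    = 1.46 × 10⁷ m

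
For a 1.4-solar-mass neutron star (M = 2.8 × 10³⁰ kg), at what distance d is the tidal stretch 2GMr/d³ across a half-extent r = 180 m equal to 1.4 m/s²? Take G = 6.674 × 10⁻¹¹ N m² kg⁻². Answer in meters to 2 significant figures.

3.6 × 10⁷ m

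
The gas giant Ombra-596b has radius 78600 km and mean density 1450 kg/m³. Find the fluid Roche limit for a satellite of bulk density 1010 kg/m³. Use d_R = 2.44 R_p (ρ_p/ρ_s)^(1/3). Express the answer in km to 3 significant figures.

d_R = 2.44 × 78600 km × (1450/1010)^(1/3)
    = 2.16 × 10⁵ km

2.16 × 10⁵ km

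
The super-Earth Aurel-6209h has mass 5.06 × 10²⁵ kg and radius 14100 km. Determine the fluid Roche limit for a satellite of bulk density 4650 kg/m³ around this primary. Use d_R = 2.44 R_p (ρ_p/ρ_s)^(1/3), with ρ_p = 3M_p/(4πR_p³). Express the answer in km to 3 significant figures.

ρ_p = 3M_p/(4πR_p³) = 3 × (5.06 × 10²⁵) / (4π × (1.41 × 10⁷ m)³) = 4310 kg/m³
d_R = 2.44 × 14100 km × (4310/4650)^(1/3)
    = 33500 km

33500 km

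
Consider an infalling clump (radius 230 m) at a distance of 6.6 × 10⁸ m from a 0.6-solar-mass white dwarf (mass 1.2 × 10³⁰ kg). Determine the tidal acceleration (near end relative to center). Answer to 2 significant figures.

1.3 × 10⁻⁴ m/s²

Δg = 2GMr/d³
   = 2 × (6.674 × 10⁻¹¹) × (1.2 × 10³⁰) × (230) / (6.6 × 10⁸)³
   = 1.3 × 10⁻⁴ m/s²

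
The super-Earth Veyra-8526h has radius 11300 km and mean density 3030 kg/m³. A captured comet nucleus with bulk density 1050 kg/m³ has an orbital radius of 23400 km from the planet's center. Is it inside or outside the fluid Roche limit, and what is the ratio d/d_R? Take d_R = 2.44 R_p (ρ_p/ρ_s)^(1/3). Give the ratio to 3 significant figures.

d_R = 2.44 × (11300 km) × (3030/1050)^(1/3) = 39250 km
d/d_R = (23400) / (39250) = 0.596
Since d/d_R < 1, the body is inside the Roche limit.

inside; d/d_R ≈ 0.596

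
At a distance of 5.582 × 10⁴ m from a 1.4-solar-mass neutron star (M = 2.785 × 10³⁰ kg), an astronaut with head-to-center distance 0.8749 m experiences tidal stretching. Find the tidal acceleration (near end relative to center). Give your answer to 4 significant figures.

Differencing GM/(d−r)² and GM/d² to first order in r/d gives 2GMr/d³.
Δa = 2GMr/d³
   = 2 × (6.674 × 10⁻¹¹) × (2.785 × 10³⁰) × (0.8749) / (5.582 × 10⁴)³
   = 1.870 × 10⁶ m/s²

1.870 × 10⁶ m/s²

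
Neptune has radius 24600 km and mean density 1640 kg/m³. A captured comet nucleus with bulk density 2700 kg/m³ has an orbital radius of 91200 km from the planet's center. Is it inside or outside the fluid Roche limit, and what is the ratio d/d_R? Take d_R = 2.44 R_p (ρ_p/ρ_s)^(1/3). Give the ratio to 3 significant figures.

d_R = 2.44 × (24600 km) × (1640/2700)^(1/3) = 50830 km
d/d_R = (91200) / (50830) = 1.79
Since d/d_R > 1, the body is outside the Roche limit.

outside; d/d_R ≈ 1.79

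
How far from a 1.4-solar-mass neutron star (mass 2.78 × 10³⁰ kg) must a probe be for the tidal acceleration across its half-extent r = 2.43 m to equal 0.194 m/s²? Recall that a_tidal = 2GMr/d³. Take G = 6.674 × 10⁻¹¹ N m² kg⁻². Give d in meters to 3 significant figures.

2GMr/d³ = a_tidal  ⇒  d = (2GMr / a_tidal)^(1/3)
d = (2 × 6.674×10⁻¹¹ × (2.78 × 10³⁰) × (2.43) / (0.194))^(1/3)
  = 1.67 × 10⁷ m

1.67 × 10⁷ m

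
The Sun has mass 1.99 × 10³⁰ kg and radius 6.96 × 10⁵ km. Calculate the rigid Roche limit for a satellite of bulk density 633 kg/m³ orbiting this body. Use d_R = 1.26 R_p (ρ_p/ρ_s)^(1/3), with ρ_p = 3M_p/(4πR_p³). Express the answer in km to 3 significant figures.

1.15 × 10⁶ km

ρ_p = 3M_p/(4πR_p³) = 3 × (1.99 × 10³⁰) / (4π × (6.96 × 10⁸ m)³) = 1410 kg/m³
d_R = 1.26 × 6.96 × 10⁵ km × (1410/633)^(1/3)
    = 1.15 × 10⁶ km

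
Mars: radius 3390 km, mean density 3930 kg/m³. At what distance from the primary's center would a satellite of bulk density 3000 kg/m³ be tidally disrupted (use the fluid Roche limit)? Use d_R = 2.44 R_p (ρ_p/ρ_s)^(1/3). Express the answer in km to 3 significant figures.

d_R = 2.44 × 3390 km × (3930/3000)^(1/3)
    = 9050 km

9050 km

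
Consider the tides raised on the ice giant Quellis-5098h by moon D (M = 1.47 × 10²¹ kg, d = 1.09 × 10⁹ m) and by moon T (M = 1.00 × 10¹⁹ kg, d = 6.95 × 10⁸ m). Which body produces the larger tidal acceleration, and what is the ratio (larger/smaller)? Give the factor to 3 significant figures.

Tidal acceleration ∝ M/d³, so compare M/d³ for each.
Moon D: (1.47 × 10²¹) / (1.09 × 10⁹)³ = 1.135 × 10⁻⁶
Moon T: (1.00 × 10¹⁹) / (6.95 × 10⁸)³ = 2.979 × 10⁻⁸
Ratio (larger/smaller) = 38.1

Moon D, by a factor of ≈ 38.1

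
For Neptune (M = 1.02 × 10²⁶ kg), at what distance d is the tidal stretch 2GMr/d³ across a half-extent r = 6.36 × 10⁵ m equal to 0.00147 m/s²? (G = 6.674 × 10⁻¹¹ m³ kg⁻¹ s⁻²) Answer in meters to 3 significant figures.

1.81 × 10⁸ m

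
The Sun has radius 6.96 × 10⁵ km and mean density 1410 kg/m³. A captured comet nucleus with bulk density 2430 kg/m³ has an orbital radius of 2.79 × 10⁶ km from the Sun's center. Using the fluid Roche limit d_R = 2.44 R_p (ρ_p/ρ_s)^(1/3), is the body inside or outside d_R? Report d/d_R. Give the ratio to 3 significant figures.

d_R = 2.44 × (6.96 × 10⁵ km) × (1410/2430)^(1/3) = 1.416 × 10⁶ km
d/d_R = (2.79 × 10⁶) / (1.416 × 10⁶) = 1.97
Since d/d_R > 1, the body is outside the Roche limit.

outside; d/d_R ≈ 1.97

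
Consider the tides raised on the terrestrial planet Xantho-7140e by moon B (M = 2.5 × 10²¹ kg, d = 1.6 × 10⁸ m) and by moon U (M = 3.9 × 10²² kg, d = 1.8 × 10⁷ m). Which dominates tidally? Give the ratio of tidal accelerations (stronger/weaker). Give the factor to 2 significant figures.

Moon U, by a factor of ≈ 11000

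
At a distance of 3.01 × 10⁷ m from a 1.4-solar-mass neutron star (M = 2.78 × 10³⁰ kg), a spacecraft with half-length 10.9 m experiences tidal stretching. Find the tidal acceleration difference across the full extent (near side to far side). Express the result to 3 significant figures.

The field gradient is 2GM/d³; across the full diameter 2r the difference is 4GMr/d³.
Δg = 4GMr/d³
   = 4 × (6.674 × 10⁻¹¹) × (2.78 × 10³⁰) × (10.9) / (3.01 × 10⁷)³
   = 2.97 × 10⁻¹ m/s²

2.97 × 10⁻¹ m/s²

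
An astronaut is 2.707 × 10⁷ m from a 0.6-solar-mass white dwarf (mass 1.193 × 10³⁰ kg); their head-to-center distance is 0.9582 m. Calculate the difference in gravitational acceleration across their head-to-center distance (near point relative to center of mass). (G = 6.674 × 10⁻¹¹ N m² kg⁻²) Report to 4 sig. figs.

a_tidal = 2GMr/d³
        = 2 × (6.674 × 10⁻¹¹) × (1.193 × 10³⁰) × (0.9582) / (2.707 × 10⁷)³
        = 7.692 × 10⁻³ m/s²

7.692 × 10⁻³ m/s²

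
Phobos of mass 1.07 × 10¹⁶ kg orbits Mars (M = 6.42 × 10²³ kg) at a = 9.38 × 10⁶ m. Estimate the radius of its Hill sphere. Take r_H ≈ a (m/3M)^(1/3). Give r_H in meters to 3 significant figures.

r_H ≈ a (m/3M)^(1/3)
    = (9.38 × 10⁶) × (1.07 × 10¹⁶ / (3 × 6.42 × 10²³))^(1/3)
    = 1.66 × 10⁴ m

1.66 × 10⁴ m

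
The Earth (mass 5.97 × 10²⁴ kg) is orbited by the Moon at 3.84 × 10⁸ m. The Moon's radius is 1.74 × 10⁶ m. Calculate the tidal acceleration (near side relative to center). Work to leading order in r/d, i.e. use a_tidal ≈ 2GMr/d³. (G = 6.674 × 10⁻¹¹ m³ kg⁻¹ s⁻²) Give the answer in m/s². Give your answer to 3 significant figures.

Δg = 2GMr/d³
   = 2 × (6.674 × 10⁻¹¹) × (5.97 × 10²⁴) × (1.74 × 10⁶) / (3.84 × 10⁸)³
   = 2.45 × 10⁻⁵ m/s²

2.45 × 10⁻⁵ m/s²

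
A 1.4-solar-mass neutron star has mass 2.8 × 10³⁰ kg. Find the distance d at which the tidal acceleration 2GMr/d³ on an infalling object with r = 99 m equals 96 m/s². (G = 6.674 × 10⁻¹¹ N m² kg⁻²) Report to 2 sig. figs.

7.3 × 10⁶ m

2GMr/d³ = a_tidal  ⇒  d = (2GMr / a_tidal)^(1/3)
d = (2 × 6.674×10⁻¹¹ × (2.8 × 10³⁰) × (99) / (96))^(1/3)
  = 7.3 × 10⁶ m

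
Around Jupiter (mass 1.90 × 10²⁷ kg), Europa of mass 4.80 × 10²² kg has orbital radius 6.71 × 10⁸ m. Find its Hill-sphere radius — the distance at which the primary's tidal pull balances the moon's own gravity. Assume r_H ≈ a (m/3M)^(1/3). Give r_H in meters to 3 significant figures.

r_H ≈ a (m/3M)^(1/3)
    = (6.71 × 10⁸) × (4.80 × 10²² / (3 × 1.90 × 10²⁷))^(1/3)
    = 1.37 × 10⁷ m

1.37 × 10⁷ m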